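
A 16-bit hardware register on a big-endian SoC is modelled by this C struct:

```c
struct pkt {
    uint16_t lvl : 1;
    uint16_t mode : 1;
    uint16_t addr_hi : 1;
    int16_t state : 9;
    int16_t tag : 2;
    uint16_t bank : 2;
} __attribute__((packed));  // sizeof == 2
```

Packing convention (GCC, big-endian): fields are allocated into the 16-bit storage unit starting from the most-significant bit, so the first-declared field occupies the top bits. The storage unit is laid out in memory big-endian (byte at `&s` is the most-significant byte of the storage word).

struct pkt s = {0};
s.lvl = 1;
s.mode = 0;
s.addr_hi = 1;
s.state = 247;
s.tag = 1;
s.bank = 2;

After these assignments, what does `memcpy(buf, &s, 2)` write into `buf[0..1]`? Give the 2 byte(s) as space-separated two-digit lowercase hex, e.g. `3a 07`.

af 76

lvl:1 = 1 → 0x1 << 15 → word 0x8000
mode:1 = 0 → 0x0 << 14 → word 0x8000
addr_hi:1 = 1 → 0x1 << 13 → word 0xa000
state:9 = 247 → 0xf7 << 4 → word 0xaf70
tag:2 = 1 → 0x1 << 2 → word 0xaf74
bank:2 = 2 → 0x2 << 0 → word 0xaf76
word = 0xaf76 → big-endian bytes:
  [0]=0xaf  [1]=0x76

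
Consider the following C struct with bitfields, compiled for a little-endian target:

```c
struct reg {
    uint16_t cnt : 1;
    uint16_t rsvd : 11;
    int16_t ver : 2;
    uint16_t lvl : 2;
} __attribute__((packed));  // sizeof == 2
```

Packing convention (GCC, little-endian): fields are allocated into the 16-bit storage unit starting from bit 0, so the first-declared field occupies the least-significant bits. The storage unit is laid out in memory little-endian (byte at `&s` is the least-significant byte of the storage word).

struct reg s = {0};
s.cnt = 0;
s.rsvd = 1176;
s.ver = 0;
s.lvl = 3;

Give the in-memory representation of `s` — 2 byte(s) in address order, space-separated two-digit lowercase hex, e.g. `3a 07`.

30 c9

[0+:1] cnt=0 & 0x1 = 0x0; word=0x0000
[1+:11] rsvd=1176 & 0x7ff = 0x498; word=0x0930
[12+:2] ver=0 & 0x3 = 0x0; word=0x0930
[14+:2] lvl=3 & 0x3 = 0x3; word=0xc930
word = 0xc930 → little-endian bytes:
  [0]=0x30  [1]=0xc9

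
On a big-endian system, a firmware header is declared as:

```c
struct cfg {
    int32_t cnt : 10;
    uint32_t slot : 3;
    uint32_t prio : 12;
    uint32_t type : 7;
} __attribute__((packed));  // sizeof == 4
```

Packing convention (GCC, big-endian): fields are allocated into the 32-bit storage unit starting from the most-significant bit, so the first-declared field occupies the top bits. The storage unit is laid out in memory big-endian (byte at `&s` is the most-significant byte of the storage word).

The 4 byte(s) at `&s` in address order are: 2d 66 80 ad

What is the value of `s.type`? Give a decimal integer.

[0]=0x2d [1]=0x66 [2]=0x80 [3]=0xad (big-endian) → word 0x2d6680ad
cnt [22+:10] = (word>>22) & 0x3ff = 181
slot [19+:3] = (word>>19) & 0x7 = 4
prio [7+:12] = (word>>7) & 0xfff = 3329
type [0+:7] = (word>>0) & 0x7f = 45  ←

45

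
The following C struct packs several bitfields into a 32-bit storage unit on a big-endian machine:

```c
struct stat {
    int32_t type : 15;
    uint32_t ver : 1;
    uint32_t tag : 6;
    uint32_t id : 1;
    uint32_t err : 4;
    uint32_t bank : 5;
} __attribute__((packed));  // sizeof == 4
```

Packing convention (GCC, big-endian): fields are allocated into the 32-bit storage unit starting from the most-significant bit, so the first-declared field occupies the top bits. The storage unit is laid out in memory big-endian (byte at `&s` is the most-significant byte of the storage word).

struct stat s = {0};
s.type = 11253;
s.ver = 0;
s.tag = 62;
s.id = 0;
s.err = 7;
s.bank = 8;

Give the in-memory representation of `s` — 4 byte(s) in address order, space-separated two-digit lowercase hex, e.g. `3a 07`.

[17+:15] type=11253 & 0x7fff = 0x2bf5; word=0x57ea0000
[16+:1] ver=0 & 0x1 = 0x0; word=0x57ea0000
[10+:6] tag=62 & 0x3f = 0x3e; word=0x57eaf800
[9+:1] id=0 & 0x1 = 0x0; word=0x57eaf800
[5+:4] err=7 & 0xf = 0x7; word=0x57eaf8e0
[0+:5] bank=8 & 0x1f = 0x8; word=0x57eaf8e8
word = 0x57eaf8e8 → big-endian bytes:
  [0]=0x57  [1]=0xea  [2]=0xf8  [3]=0xe8

57 ea f8 e8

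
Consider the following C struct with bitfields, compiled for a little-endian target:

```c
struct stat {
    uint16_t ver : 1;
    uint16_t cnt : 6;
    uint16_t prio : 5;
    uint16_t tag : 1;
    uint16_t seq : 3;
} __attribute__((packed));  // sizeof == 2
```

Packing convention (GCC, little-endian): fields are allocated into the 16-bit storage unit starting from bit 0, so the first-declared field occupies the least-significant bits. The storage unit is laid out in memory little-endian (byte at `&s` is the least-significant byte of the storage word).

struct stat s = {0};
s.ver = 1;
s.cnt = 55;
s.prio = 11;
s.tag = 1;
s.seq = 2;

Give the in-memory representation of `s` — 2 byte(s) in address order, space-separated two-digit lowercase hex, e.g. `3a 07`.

ef 55

[0+:1] ver=1 & 0x1 = 0x1; word=0x0001
[1+:6] cnt=55 & 0x3f = 0x37; word=0x006f
[7+:5] prio=11 & 0x1f = 0xb; word=0x05ef
[12+:1] tag=1 & 0x1 = 0x1; word=0x15ef
[13+:3] seq=2 & 0x7 = 0x2; word=0x55ef
word = 0x55ef → little-endian bytes:
  [0]=0xef  [1]=0x55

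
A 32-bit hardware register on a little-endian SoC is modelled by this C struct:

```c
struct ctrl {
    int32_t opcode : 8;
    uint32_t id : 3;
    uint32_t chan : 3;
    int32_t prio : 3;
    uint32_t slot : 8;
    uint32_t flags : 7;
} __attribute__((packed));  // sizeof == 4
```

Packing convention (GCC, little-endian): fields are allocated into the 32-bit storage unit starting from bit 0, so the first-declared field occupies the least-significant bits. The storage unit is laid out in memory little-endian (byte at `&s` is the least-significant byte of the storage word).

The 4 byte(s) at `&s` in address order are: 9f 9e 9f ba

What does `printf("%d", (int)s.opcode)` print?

[0]=0x9f [1]=0x9e [2]=0x9f [3]=0xba (little-endian) → word 0xba9f9e9f
opcode [0+:8] = (word>>0) & 0xff = 159  ←
id [8+:3] = (word>>8) & 0x7 = 6
chan [11+:3] = (word>>11) & 0x7 = 3
prio [14+:3] = (word>>14) & 0x7 = 6
slot [17+:8] = (word>>17) & 0xff = 79
flags [25+:7] = (word>>25) & 0x7f = 93
opcode signed 8b, MSB=1: 159 - 256 = -97

-97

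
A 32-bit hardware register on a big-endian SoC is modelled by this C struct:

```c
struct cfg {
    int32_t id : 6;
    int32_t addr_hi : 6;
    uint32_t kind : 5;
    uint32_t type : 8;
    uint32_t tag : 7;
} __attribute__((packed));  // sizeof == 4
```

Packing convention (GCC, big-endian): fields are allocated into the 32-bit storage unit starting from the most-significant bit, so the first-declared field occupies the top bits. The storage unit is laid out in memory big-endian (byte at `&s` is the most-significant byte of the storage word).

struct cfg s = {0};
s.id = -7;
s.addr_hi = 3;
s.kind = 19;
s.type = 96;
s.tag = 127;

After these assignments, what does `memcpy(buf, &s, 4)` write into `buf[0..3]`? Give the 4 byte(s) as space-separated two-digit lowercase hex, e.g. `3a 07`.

id:6 = -7 → 0x39 << 26 → word 0xe4000000
addr_hi:6 = 3 → 0x3 << 20 → word 0xe4300000
kind:5 = 19 → 0x13 << 15 → word 0xe4398000
type:8 = 96 → 0x60 << 7 → word 0xe439b000
tag:7 = 127 → 0x7f << 0 → word 0xe439b07f
word = 0xe439b07f → big-endian bytes:
  [0]=0xe4  [1]=0x39  [2]=0xb0  [3]=0x7f

e4 39 b0 7f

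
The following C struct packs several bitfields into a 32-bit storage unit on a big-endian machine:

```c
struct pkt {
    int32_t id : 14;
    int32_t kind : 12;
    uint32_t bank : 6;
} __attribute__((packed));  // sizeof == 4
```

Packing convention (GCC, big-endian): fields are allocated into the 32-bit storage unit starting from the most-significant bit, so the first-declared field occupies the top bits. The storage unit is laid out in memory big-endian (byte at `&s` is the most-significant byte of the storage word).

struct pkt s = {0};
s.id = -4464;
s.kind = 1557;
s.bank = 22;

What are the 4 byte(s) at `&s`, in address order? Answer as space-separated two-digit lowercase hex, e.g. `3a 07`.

ba 41 85 56

[18+:14] id=-4464 & 0x3fff = 0x2e90; word=0xba400000
[6+:12] kind=1557 & 0xfff = 0x615; word=0xba418540
[0+:6] bank=22 & 0x3f = 0x16; word=0xba418556
word = 0xba418556 → big-endian bytes:
  [0]=0xba  [1]=0x41  [2]=0x85  [3]=0x56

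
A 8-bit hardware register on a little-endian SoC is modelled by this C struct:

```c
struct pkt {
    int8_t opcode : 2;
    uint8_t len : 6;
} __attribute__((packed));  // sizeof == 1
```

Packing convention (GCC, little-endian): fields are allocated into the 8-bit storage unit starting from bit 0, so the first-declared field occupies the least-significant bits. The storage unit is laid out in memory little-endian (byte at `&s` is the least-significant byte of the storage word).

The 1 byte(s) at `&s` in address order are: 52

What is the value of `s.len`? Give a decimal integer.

20

[0]=0x52 (little-endian) → word 0x52
opcode [0+:2] = (word>>0) & 0x3 = 2
len [2+:6] = (word>>2) & 0x3f = 20  ←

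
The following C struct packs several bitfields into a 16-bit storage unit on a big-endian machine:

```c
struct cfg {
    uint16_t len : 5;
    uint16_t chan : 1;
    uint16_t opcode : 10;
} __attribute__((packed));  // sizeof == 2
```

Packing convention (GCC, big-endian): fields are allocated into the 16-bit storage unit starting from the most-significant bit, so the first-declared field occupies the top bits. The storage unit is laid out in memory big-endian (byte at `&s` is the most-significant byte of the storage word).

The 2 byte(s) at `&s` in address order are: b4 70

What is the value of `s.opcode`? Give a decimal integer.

112

[0]=0xb4 [1]=0x70 (big-endian) → word 0xb470
len [11+:5] = (word>>11) & 0x1f = 22
chan [10+:1] = (word>>10) & 0x1 = 1
opcode [0+:10] = (word>>0) & 0x3ff = 112  ←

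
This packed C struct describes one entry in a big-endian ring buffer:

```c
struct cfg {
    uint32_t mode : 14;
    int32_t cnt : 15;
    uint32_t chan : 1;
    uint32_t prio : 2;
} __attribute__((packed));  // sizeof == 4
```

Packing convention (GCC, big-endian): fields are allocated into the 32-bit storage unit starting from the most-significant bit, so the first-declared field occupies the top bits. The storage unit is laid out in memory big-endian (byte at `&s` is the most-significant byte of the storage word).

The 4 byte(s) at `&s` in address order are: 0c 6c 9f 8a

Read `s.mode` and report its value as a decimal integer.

[0]=0x0c [1]=0x6c [2]=0x9f [3]=0x8a (big-endian) → word 0x0c6c9f8a
mode [18+:14] = (word>>18) & 0x3fff = 795  ←
cnt [3+:15] = (word>>3) & 0x7fff = 5105
chan [2+:1] = (word>>2) & 0x1 = 0
prio [0+:2] = (word>>0) & 0x3 = 2

795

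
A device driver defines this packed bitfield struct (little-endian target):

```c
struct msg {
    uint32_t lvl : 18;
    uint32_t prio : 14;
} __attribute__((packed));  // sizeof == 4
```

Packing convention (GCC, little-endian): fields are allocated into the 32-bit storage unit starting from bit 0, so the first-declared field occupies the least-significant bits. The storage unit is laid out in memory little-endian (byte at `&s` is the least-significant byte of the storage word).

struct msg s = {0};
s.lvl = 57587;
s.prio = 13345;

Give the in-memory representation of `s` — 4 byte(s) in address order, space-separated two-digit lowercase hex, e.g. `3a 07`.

lvl:18 = 57587 → 0xe0f3 << 0 → word 0x0000e0f3
prio:14 = 13345 → 0x3421 << 18 → word 0xd084e0f3
word = 0xd084e0f3 → little-endian bytes:
  [0]=0xf3  [1]=0xe0  [2]=0x84  [3]=0xd0

f3 e0 84 d0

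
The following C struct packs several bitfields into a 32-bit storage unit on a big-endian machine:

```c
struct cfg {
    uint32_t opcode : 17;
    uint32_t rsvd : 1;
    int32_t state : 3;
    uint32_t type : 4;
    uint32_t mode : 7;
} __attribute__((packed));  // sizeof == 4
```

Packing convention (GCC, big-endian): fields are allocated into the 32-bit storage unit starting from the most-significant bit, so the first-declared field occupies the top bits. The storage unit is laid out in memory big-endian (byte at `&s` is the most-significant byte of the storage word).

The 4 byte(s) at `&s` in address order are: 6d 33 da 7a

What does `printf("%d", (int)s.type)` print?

[0]=0x6d [1]=0x33 [2]=0xda [3]=0x7a (big-endian) → word 0x6d33da7a
opcode:17 @ bit 15 → (0x6d33da7a>>15)&0x1ffff = 0xda67
rsvd:1 @ bit 14 → (0x6d33da7a>>14)&0x1 = 0x1
state:3 @ bit 11 → (0x6d33da7a>>11)&0x7 = 0x3
type:4 @ bit 7 → (0x6d33da7a>>7)&0xf = 0x4  ←
mode:7 @ bit 0 → (0x6d33da7a>>0)&0x7f = 0x7a

4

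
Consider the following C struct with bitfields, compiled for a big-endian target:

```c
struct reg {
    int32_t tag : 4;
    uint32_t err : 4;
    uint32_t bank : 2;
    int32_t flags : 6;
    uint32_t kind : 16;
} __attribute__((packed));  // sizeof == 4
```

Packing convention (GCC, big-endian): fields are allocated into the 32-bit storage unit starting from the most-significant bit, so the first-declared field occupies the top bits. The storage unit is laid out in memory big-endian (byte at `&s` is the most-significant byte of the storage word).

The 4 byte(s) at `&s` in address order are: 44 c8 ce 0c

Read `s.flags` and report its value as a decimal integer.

[0]=0x44 [1]=0xc8 [2]=0xce [3]=0x0c (big-endian) → word 0x44c8ce0c
tag [28+:4] = (word>>28) & 0xf = 4
err [24+:4] = (word>>24) & 0xf = 4
bank [22+:2] = (word>>22) & 0x3 = 3
flags [16+:6] = (word>>16) & 0x3f = 8  ←
kind [0+:16] = (word>>0) & 0xffff = 52748
flags signed 6b, MSB=0: value = 8

8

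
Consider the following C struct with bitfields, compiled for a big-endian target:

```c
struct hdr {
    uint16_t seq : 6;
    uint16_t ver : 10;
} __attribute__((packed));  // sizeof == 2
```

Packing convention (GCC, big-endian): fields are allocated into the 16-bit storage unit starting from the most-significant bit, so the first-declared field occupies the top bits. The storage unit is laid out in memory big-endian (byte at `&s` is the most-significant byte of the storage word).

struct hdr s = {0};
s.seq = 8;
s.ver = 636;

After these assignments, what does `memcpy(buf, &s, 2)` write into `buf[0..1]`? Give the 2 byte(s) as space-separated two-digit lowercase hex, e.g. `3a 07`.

seq (6b) val=8 bits=0x8 at bit 10: 0x2000
ver (10b) val=636 bits=0x27c at bit 0: 0x227c
word = 0x227c → big-endian bytes:
  [0]=0x22  [1]=0x7c

22 7c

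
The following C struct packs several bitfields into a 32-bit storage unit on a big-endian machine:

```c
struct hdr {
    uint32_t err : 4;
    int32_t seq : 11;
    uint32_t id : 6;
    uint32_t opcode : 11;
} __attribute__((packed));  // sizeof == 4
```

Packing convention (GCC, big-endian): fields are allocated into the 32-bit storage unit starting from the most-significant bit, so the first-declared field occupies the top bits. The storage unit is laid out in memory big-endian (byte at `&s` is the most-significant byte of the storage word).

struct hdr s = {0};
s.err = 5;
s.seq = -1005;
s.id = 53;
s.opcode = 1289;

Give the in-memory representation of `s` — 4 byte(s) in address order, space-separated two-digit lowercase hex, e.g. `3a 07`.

err:4 = 5 → 0x5 << 28 → word 0x50000000
seq:11 = -1005 → 0x413 << 17 → word 0x58260000
id:6 = 53 → 0x35 << 11 → word 0x5827a800
opcode:11 = 1289 → 0x509 << 0 → word 0x5827ad09
word = 0x5827ad09 → big-endian bytes:
  [0]=0x58  [1]=0x27  [2]=0xad  [3]=0x09

58 27 ad 09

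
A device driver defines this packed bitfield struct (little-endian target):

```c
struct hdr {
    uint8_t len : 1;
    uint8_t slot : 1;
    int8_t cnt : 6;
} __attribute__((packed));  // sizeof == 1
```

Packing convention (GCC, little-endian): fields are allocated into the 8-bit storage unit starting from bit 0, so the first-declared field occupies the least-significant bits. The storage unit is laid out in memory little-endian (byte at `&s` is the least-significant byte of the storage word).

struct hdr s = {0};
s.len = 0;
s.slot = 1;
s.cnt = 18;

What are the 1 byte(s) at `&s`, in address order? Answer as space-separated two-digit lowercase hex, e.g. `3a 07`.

4a

[0+:1] len=0 & 0x1 = 0x0; word=0x00
[1+:1] slot=1 & 0x1 = 0x1; word=0x02
[2+:6] cnt=18 & 0x3f = 0x12; word=0x4a
word = 0x4a → little-endian bytes:
  [0]=0x4a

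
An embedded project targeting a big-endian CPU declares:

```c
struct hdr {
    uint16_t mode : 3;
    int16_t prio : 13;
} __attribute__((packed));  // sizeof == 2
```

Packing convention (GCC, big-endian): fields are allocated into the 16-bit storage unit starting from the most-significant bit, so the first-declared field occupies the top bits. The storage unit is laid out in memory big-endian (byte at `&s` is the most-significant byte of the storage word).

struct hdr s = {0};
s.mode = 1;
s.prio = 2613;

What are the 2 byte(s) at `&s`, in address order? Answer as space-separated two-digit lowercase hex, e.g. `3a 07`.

2a 35

[13+:3] mode=1 & 0x7 = 0x1; word=0x2000
[0+:13] prio=2613 & 0x1fff = 0xa35; word=0x2a35
word = 0x2a35 → big-endian bytes:
  [0]=0x2a  [1]=0x35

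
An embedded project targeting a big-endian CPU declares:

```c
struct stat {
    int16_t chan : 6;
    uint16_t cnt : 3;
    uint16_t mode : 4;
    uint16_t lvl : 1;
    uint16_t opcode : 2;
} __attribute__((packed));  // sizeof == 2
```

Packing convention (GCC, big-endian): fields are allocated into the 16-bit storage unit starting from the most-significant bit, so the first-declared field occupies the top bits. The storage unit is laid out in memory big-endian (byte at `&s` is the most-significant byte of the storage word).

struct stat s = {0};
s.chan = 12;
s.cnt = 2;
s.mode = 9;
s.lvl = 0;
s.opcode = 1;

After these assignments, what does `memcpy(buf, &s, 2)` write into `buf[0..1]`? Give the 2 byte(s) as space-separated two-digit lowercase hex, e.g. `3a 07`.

31 49

chan (6b) val=12 bits=0xc at bit 10: 0x3000
cnt (3b) val=2 bits=0x2 at bit 7: 0x3100
mode (4b) val=9 bits=0x9 at bit 3: 0x3148
lvl (1b) val=0 bits=0x0 at bit 2: 0x3148
opcode (2b) val=1 bits=0x1 at bit 0: 0x3149
word = 0x3149 → big-endian bytes:
  [0]=0x31  [1]=0x49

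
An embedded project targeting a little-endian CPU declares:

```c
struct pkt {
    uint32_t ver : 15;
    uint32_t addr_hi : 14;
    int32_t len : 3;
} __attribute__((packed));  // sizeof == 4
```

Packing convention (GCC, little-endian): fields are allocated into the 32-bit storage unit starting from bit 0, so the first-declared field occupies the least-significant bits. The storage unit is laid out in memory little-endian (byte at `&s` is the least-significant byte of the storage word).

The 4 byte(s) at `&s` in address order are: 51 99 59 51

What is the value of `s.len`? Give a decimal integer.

[0]=0x51 [1]=0x99 [2]=0x59 [3]=0x51 (little-endian) → word 0x51599951
ver:15 @ bit 0 → (0x51599951>>0)&0x7fff = 0x1951
addr_hi:14 @ bit 15 → (0x51599951>>15)&0x3fff = 0x22b3
len:3 @ bit 29 → (0x51599951>>29)&0x7 = 0x2  ←
len signed 3b, MSB=0: value = 2

2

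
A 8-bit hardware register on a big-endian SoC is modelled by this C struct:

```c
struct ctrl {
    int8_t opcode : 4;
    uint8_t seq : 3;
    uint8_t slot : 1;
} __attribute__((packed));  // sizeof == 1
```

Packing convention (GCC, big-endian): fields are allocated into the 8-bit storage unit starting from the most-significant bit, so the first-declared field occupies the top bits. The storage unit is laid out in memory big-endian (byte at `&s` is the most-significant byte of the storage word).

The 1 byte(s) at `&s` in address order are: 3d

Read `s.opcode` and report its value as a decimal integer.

[0]=0x3d (big-endian) → word 0x3d
opcode:4 @ bit 4 → (0x3d>>4)&0xf = 0x3  ←
seq:3 @ bit 1 → (0x3d>>1)&0x7 = 0x6
slot:1 @ bit 0 → (0x3d>>0)&0x1 = 0x1
opcode signed 4b, MSB=0: value = 3

3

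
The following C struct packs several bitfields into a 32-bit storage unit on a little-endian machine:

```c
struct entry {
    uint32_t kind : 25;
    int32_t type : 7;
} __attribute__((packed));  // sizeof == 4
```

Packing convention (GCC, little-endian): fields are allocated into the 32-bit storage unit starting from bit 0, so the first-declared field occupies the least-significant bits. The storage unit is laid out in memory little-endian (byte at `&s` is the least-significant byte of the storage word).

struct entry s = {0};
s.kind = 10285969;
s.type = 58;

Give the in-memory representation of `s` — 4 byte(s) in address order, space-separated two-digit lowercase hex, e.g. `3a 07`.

kind:25 = 10285969 → 0x9cf391 << 0 → word 0x009cf391
type:7 = 58 → 0x3a << 25 → word 0x749cf391
word = 0x749cf391 → little-endian bytes:
  [0]=0x91  [1]=0xf3  [2]=0x9c  [3]=0x74

91 f3 9c 74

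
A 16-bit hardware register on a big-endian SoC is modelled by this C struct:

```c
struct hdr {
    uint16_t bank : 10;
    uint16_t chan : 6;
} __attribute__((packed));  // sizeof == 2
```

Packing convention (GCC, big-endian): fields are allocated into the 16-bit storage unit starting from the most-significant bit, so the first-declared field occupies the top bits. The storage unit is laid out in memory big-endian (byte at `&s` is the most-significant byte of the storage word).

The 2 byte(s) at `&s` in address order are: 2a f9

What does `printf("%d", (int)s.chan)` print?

57

[0]=0x2a [1]=0xf9 (big-endian) → word 0x2af9
bank [6+:10] = (word>>6) & 0x3ff = 171
chan [0+:6] = (word>>0) & 0x3f = 57  ←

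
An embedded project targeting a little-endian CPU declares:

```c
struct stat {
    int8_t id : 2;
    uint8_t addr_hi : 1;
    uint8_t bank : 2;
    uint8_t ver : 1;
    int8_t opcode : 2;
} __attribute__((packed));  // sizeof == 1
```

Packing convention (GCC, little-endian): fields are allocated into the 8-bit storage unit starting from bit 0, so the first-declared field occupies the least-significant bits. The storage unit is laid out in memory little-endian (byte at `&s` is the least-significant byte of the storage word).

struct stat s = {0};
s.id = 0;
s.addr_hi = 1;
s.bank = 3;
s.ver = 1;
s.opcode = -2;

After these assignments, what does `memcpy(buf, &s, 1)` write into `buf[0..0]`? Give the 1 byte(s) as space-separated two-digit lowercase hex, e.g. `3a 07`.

id:2 = 0 → 0x0 << 0 → word 0x00
addr_hi:1 = 1 → 0x1 << 2 → word 0x04
bank:2 = 3 → 0x3 << 3 → word 0x1c
ver:1 = 1 → 0x1 << 5 → word 0x3c
opcode:2 = -2 → 0x2 << 6 → word 0xbc
word = 0xbc → little-endian bytes:
  [0]=0xbc

bc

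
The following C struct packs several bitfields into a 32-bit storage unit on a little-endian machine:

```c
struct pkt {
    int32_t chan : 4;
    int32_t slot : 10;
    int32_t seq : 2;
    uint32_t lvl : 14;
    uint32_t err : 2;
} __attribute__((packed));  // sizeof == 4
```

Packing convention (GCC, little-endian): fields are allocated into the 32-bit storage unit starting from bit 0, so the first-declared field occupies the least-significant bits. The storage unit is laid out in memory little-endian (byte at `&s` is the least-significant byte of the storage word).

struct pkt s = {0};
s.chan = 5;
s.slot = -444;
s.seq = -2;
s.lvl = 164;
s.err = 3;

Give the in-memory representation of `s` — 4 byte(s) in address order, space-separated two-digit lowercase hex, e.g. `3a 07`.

45 a4 a4 c0

chan:4 = 5 → 0x5 << 0 → word 0x00000005
slot:10 = -444 → 0x244 << 4 → word 0x00002445
seq:2 = -2 → 0x2 << 14 → word 0x0000a445
lvl:14 = 164 → 0xa4 << 16 → word 0x00a4a445
err:2 = 3 → 0x3 << 30 → word 0xc0a4a445
word = 0xc0a4a445 → little-endian bytes:
  [0]=0x45  [1]=0xa4  [2]=0xa4  [3]=0xc0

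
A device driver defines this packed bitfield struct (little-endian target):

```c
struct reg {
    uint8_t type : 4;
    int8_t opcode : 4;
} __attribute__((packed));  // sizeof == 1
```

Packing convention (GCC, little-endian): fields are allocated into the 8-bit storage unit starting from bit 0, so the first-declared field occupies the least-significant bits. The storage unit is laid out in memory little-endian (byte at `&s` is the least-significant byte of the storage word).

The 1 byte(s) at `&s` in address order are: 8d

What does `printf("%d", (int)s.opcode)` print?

[0]=0x8d (little-endian) → word 0x8d
type [0+:4] = (word>>0) & 0xf = 13
opcode [4+:4] = (word>>4) & 0xf = 8  ←
opcode signed 4b, MSB=1: 8 - 16 = -8

-8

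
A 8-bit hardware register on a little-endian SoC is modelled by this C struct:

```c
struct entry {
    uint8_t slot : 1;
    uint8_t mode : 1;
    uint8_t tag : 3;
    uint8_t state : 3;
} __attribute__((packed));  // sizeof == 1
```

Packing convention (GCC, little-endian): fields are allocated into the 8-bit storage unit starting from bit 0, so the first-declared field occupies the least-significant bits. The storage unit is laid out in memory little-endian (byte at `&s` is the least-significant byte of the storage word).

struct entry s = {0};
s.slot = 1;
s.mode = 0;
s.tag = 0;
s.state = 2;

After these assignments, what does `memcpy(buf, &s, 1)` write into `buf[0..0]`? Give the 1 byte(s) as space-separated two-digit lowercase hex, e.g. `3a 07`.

41

slot (1b) val=1 bits=0x1 at bit 0: 0x01
mode (1b) val=0 bits=0x0 at bit 1: 0x01
tag (3b) val=0 bits=0x0 at bit 2: 0x01
state (3b) val=2 bits=0x2 at bit 5: 0x41
word = 0x41 → little-endian bytes:
  [0]=0x41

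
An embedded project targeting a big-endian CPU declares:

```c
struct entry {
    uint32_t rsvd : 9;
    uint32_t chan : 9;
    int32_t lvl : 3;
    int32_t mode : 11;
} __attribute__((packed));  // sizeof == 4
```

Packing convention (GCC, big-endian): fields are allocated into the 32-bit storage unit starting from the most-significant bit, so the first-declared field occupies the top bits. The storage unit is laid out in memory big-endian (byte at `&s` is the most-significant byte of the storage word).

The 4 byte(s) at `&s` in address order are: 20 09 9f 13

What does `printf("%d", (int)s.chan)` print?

[0]=0x20 [1]=0x09 [2]=0x9f [3]=0x13 (big-endian) → word 0x20099f13
rsvd:9 @ bit 23 → (0x20099f13>>23)&0x1ff = 0x40
chan:9 @ bit 14 → (0x20099f13>>14)&0x1ff = 0x26  ←
lvl:3 @ bit 11 → (0x20099f13>>11)&0x7 = 0x3
mode:11 @ bit 0 → (0x20099f13>>0)&0x7ff = 0x713

38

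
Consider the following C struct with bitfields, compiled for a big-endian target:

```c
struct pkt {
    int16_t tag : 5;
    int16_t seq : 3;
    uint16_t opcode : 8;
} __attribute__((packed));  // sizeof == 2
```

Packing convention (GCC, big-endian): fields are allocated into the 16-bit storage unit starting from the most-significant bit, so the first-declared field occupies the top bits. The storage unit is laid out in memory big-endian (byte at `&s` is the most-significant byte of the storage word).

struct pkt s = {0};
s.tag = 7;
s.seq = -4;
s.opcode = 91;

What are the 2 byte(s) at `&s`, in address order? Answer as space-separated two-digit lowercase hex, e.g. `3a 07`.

3c 5b

tag:5 = 7 → 0x7 << 11 → word 0x3800
seq:3 = -4 → 0x4 << 8 → word 0x3c00
opcode:8 = 91 → 0x5b << 0 → word 0x3c5b
word = 0x3c5b → big-endian bytes:
  [0]=0x3c  [1]=0x5b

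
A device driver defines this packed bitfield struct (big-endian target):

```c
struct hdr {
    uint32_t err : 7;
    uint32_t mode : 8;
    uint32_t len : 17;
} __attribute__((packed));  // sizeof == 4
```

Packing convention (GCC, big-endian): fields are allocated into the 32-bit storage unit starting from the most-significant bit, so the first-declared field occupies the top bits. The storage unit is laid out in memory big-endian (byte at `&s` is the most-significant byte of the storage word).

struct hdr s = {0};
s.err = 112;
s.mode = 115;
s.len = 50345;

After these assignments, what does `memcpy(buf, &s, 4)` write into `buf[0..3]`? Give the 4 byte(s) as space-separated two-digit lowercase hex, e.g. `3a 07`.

err:7 = 112 → 0x70 << 25 → word 0xe0000000
mode:8 = 115 → 0x73 << 17 → word 0xe0e60000
len:17 = 50345 → 0xc4a9 << 0 → word 0xe0e6c4a9
word = 0xe0e6c4a9 → big-endian bytes:
  [0]=0xe0  [1]=0xe6  [2]=0xc4  [3]=0xa9

e0 e6 c4 a9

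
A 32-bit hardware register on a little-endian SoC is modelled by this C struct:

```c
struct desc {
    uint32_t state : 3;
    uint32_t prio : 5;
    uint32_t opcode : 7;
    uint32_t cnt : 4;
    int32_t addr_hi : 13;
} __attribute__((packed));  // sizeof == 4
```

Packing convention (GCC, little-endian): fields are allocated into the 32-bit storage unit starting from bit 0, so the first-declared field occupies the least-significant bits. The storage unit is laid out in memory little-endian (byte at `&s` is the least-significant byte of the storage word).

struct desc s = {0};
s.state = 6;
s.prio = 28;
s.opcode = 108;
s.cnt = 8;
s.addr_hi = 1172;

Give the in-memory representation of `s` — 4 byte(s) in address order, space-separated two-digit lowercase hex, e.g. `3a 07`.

e6 6c a4 24

[0+:3] state=6 & 0x7 = 0x6; word=0x00000006
[3+:5] prio=28 & 0x1f = 0x1c; word=0x000000e6
[8+:7] opcode=108 & 0x7f = 0x6c; word=0x00006ce6
[15+:4] cnt=8 & 0xf = 0x8; word=0x00046ce6
[19+:13] addr_hi=1172 & 0x1fff = 0x494; word=0x24a46ce6
word = 0x24a46ce6 → little-endian bytes:
  [0]=0xe6  [1]=0x6c  [2]=0xa4  [3]=0x24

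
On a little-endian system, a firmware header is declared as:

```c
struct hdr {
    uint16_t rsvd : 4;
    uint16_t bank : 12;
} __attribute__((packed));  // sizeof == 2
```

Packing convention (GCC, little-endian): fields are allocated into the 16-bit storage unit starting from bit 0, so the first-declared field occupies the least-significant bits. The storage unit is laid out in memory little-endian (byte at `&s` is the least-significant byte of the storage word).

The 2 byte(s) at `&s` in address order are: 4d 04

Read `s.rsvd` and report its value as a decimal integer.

[0]=0x4d [1]=0x04 (little-endian) → word 0x044d
rsvd:4 @ bit 0 → (0x044d>>0)&0xf = 0xd  ←
bank:12 @ bit 4 → (0x044d>>4)&0xfff = 0x44

13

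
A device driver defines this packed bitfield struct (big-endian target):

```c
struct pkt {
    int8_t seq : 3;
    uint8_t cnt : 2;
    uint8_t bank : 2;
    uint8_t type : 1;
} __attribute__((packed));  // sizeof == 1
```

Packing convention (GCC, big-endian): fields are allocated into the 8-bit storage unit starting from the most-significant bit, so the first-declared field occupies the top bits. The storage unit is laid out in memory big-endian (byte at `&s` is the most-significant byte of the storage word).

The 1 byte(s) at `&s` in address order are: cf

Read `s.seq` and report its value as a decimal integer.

[0]=0xcf (big-endian) → word 0xcf
seq:3 @ bit 5 → (0xcf>>5)&0x7 = 0x6  ←
cnt:2 @ bit 3 → (0xcf>>3)&0x3 = 0x1
bank:2 @ bit 1 → (0xcf>>1)&0x3 = 0x3
type:1 @ bit 0 → (0xcf>>0)&0x1 = 0x1
seq signed 3b, MSB=1: 6 - 8 = -2

-2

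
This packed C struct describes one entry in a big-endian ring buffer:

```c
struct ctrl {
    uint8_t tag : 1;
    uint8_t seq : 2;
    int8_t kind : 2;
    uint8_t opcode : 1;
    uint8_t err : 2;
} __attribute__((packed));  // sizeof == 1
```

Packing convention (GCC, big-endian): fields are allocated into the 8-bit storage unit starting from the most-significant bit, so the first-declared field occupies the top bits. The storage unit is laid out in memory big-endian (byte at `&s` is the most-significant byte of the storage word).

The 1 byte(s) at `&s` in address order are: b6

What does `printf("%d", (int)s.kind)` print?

-2

[0]=0xb6 (big-endian) → word 0xb6
tag:1 @ bit 7 → (0xb6>>7)&0x1 = 0x1
seq:2 @ bit 5 → (0xb6>>5)&0x3 = 0x1
kind:2 @ bit 3 → (0xb6>>3)&0x3 = 0x2  ←
opcode:1 @ bit 2 → (0xb6>>2)&0x1 = 0x1
err:2 @ bit 0 → (0xb6>>0)&0x3 = 0x2
kind signed 2b, MSB=1: 2 - 4 = -2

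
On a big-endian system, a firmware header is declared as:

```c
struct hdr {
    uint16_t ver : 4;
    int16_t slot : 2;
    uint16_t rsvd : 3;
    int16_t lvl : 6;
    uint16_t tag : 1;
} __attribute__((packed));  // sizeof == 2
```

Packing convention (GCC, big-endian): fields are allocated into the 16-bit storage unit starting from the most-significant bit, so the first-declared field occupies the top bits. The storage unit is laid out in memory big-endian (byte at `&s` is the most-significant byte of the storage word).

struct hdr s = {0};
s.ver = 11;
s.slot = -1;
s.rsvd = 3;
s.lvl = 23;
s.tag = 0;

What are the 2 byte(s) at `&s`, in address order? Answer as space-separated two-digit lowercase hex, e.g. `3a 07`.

bd ae

ver:4 = 11 → 0xb << 12 → word 0xb000
slot:2 = -1 → 0x3 << 10 → word 0xbc00
rsvd:3 = 3 → 0x3 << 7 → word 0xbd80
lvl:6 = 23 → 0x17 << 1 → word 0xbdae
tag:1 = 0 → 0x0 << 0 → word 0xbdae
word = 0xbdae → big-endian bytes:
  [0]=0xbd  [1]=0xae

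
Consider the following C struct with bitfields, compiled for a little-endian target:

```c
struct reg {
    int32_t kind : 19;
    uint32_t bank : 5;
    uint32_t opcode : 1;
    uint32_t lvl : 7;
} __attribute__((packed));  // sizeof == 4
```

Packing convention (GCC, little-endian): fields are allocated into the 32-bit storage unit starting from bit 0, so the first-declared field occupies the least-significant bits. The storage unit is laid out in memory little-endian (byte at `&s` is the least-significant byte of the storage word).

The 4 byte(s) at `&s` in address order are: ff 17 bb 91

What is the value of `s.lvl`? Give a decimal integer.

72

[0]=0xff [1]=0x17 [2]=0xbb [3]=0x91 (little-endian) → word 0x91bb17ff
kind:19 @ bit 0 → (0x91bb17ff>>0)&0x7ffff = 0x317ff
bank:5 @ bit 19 → (0x91bb17ff>>19)&0x1f = 0x17
opcode:1 @ bit 24 → (0x91bb17ff>>24)&0x1 = 0x1
lvl:7 @ bit 25 → (0x91bb17ff>>25)&0x7f = 0x48  ←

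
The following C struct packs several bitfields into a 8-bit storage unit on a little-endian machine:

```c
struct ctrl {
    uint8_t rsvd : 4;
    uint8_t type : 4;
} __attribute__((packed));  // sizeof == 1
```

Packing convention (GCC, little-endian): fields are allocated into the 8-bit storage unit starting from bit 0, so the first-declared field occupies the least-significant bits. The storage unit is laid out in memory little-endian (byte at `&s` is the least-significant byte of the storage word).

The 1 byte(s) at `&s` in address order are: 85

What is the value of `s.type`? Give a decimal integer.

8

[0]=0x85 (little-endian) → word 0x85
rsvd:4 @ bit 0 → (0x85>>0)&0xf = 0x5
type:4 @ bit 4 → (0x85>>4)&0xf = 0x8  ←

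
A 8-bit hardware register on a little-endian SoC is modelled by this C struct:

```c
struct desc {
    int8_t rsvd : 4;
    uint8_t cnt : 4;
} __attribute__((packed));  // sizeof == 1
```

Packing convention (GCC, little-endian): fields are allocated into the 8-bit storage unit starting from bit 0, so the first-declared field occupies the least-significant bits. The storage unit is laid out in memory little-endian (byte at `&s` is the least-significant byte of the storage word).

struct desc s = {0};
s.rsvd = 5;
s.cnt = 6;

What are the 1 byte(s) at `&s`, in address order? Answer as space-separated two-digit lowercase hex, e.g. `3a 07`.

65

[0+:4] rsvd=5 & 0xf = 0x5; word=0x05
[4+:4] cnt=6 & 0xf = 0x6; word=0x65
word = 0x65 → little-endian bytes:
  [0]=0x65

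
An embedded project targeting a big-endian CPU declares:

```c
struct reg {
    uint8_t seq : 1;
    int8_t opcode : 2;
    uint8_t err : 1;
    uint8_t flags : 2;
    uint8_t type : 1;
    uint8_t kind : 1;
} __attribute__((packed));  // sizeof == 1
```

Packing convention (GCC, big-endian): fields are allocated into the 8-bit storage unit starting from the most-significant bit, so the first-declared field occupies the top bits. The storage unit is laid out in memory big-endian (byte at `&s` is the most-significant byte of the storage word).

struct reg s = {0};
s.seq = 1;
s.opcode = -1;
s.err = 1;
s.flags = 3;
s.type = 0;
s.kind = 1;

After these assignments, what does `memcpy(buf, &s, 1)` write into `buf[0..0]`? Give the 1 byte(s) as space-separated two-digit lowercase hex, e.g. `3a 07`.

fd

seq:1 = 1 → 0x1 << 7 → word 0x80
opcode:2 = -1 → 0x3 << 5 → word 0xe0
err:1 = 1 → 0x1 << 4 → word 0xf0
flags:2 = 3 → 0x3 << 2 → word 0xfc
type:1 = 0 → 0x0 << 1 → word 0xfc
kind:1 = 1 → 0x1 << 0 → word 0xfd
word = 0xfd → big-endian bytes:
  [0]=0xfd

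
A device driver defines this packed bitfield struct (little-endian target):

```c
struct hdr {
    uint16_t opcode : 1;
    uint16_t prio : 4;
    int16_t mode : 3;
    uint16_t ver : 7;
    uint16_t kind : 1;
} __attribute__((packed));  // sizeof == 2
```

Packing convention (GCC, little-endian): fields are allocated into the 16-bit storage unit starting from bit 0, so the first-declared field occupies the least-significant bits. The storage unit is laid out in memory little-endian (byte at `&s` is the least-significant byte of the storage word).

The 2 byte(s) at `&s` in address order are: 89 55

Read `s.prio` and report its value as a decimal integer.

4

[0]=0x89 [1]=0x55 (little-endian) → word 0x5589
opcode:1 @ bit 0 → (0x5589>>0)&0x1 = 0x1
prio:4 @ bit 1 → (0x5589>>1)&0xf = 0x4  ←
mode:3 @ bit 5 → (0x5589>>5)&0x7 = 0x4
ver:7 @ bit 8 → (0x5589>>8)&0x7f = 0x55
kind:1 @ bit 15 → (0x5589>>15)&0x1 = 0x0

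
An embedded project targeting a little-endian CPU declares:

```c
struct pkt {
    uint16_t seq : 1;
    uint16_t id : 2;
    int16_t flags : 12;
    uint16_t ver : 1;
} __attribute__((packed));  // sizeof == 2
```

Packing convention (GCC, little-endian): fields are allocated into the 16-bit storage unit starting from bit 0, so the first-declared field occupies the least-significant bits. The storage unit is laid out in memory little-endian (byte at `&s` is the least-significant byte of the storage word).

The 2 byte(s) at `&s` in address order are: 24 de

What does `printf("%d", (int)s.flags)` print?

-1084

[0]=0x24 [1]=0xde (little-endian) → word 0xde24
seq:1 @ bit 0 → (0xde24>>0)&0x1 = 0x0
id:2 @ bit 1 → (0xde24>>1)&0x3 = 0x2
flags:12 @ bit 3 → (0xde24>>3)&0xfff = 0xbc4  ←
ver:1 @ bit 15 → (0xde24>>15)&0x1 = 0x1
flags signed 12b, MSB=1: 3012 - 4096 = -1084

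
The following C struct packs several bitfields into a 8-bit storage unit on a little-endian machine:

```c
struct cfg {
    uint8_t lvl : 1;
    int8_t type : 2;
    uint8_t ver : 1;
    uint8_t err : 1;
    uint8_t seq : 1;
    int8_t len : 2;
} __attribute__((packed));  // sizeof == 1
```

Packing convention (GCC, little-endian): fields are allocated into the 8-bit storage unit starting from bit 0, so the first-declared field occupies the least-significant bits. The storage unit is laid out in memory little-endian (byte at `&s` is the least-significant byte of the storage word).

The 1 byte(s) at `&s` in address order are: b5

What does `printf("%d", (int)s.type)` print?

[0]=0xb5 (little-endian) → word 0xb5
lvl:1 @ bit 0 → (0xb5>>0)&0x1 = 0x1
type:2 @ bit 1 → (0xb5>>1)&0x3 = 0x2  ←
ver:1 @ bit 3 → (0xb5>>3)&0x1 = 0x0
err:1 @ bit 4 → (0xb5>>4)&0x1 = 0x1
seq:1 @ bit 5 → (0xb5>>5)&0x1 = 0x1
len:2 @ bit 6 → (0xb5>>6)&0x3 = 0x2
type signed 2b, MSB=1: 2 - 4 = -2

-2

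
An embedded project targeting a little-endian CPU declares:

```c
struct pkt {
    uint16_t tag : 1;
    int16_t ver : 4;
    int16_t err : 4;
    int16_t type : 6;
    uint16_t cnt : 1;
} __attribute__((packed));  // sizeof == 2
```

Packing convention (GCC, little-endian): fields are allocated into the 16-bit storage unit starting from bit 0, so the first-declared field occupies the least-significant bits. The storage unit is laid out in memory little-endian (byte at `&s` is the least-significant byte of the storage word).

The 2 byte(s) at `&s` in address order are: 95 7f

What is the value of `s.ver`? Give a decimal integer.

[0]=0x95 [1]=0x7f (little-endian) → word 0x7f95
tag [0+:1] = (word>>0) & 0x1 = 1
ver [1+:4] = (word>>1) & 0xf = 10  ←
err [5+:4] = (word>>5) & 0xf = 12
type [9+:6] = (word>>9) & 0x3f = 63
cnt [15+:1] = (word>>15) & 0x1 = 0
ver signed 4b, MSB=1: 10 - 16 = -6

-6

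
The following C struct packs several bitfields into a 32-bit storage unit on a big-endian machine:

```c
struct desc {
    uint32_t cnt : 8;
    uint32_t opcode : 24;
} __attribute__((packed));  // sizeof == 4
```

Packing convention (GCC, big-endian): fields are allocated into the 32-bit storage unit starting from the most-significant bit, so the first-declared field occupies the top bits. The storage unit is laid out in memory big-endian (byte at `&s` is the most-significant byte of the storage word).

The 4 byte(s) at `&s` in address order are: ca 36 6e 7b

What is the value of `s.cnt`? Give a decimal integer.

202

[0]=0xca [1]=0x36 [2]=0x6e [3]=0x7b (big-endian) → word 0xca366e7b
cnt [24+:8] = (word>>24) & 0xff = 202  ←
opcode [0+:24] = (word>>0) & 0xffffff = 3567227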